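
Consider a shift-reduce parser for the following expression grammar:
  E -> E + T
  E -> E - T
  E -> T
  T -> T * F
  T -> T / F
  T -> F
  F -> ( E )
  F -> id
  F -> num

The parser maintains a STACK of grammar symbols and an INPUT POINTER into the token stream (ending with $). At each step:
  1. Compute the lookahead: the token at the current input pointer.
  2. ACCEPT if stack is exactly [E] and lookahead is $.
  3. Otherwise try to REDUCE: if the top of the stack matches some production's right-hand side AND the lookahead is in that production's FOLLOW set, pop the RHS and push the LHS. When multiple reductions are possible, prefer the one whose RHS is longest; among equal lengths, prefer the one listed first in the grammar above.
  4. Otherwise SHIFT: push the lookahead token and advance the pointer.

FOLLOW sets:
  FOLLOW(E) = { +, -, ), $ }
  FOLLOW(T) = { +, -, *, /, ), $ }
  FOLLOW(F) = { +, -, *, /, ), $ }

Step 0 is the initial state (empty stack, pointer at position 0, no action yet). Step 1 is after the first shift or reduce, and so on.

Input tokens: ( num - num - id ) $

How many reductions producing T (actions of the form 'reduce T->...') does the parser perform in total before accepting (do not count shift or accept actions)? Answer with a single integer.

Answer: 4

Derivation:
Step 1: shift (. Stack=[(] ptr=1 lookahead=num remaining=[num - num - id ) $]
Step 2: shift num. Stack=[( num] ptr=2 lookahead=- remaining=[- num - id ) $]
Step 3: reduce F->num. Stack=[( F] ptr=2 lookahead=- remaining=[- num - id ) $]
Step 4: reduce T->F. Stack=[( T] ptr=2 lookahead=- remaining=[- num - id ) $]
Step 5: reduce E->T. Stack=[( E] ptr=2 lookahead=- remaining=[- num - id ) $]
Step 6: shift -. Stack=[( E -] ptr=3 lookahead=num remaining=[num - id ) $]
Step 7: shift num. Stack=[( E - num] ptr=4 lookahead=- remaining=[- id ) $]
Step 8: reduce F->num. Stack=[( E - F] ptr=4 lookahead=- remaining=[- id ) $]
Step 9: reduce T->F. Stack=[( E - T] ptr=4 lookahead=- remaining=[- id ) $]
Step 10: reduce E->E - T. Stack=[( E] ptr=4 lookahead=- remaining=[- id ) $]
Step 11: shift -. Stack=[( E -] ptr=5 lookahead=id remaining=[id ) $]
Step 12: shift id. Stack=[( E - id] ptr=6 lookahead=) remaining=[) $]
Step 13: reduce F->id. Stack=[( E - F] ptr=6 lookahead=) remaining=[) $]
Step 14: reduce T->F. Stack=[( E - T] ptr=6 lookahead=) remaining=[) $]
Step 15: reduce E->E - T. Stack=[( E] ptr=6 lookahead=) remaining=[) $]
Step 16: shift ). Stack=[( E )] ptr=7 lookahead=$ remaining=[$]
Step 17: reduce F->( E ). Stack=[F] ptr=7 lookahead=$ remaining=[$]
Step 18: reduce T->F. Stack=[T] ptr=7 lookahead=$ remaining=[$]
Step 19: reduce E->T. Stack=[E] ptr=7 lookahead=$ remaining=[$]
Step 20: accept. Stack=[E] ptr=7 lookahead=$ remaining=[$]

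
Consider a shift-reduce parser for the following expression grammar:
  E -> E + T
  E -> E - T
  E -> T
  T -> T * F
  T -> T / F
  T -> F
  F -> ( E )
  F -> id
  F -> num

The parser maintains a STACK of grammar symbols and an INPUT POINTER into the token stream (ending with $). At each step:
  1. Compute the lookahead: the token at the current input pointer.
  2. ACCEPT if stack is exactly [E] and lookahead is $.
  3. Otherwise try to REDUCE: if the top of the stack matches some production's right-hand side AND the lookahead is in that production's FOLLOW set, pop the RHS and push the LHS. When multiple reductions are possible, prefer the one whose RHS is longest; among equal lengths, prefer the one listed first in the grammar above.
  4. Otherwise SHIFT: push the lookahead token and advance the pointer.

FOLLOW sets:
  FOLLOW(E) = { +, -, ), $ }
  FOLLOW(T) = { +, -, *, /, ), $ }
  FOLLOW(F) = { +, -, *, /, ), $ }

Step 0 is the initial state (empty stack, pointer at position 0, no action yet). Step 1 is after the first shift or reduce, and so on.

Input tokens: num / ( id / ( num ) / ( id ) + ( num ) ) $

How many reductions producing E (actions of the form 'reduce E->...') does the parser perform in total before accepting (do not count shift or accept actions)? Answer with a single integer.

Step 1: shift num. Stack=[num] ptr=1 lookahead=/ remaining=[/ ( id / ( num ) / ( id ) + ( num ) ) $]
Step 2: reduce F->num. Stack=[F] ptr=1 lookahead=/ remaining=[/ ( id / ( num ) / ( id ) + ( num ) ) $]
Step 3: reduce T->F. Stack=[T] ptr=1 lookahead=/ remaining=[/ ( id / ( num ) / ( id ) + ( num ) ) $]
Step 4: shift /. Stack=[T /] ptr=2 lookahead=( remaining=[( id / ( num ) / ( id ) + ( num ) ) $]
Step 5: shift (. Stack=[T / (] ptr=3 lookahead=id remaining=[id / ( num ) / ( id ) + ( num ) ) $]
Step 6: shift id. Stack=[T / ( id] ptr=4 lookahead=/ remaining=[/ ( num ) / ( id ) + ( num ) ) $]
Step 7: reduce F->id. Stack=[T / ( F] ptr=4 lookahead=/ remaining=[/ ( num ) / ( id ) + ( num ) ) $]
Step 8: reduce T->F. Stack=[T / ( T] ptr=4 lookahead=/ remaining=[/ ( num ) / ( id ) + ( num ) ) $]
Step 9: shift /. Stack=[T / ( T /] ptr=5 lookahead=( remaining=[( num ) / ( id ) + ( num ) ) $]
Step 10: shift (. Stack=[T / ( T / (] ptr=6 lookahead=num remaining=[num ) / ( id ) + ( num ) ) $]
Step 11: shift num. Stack=[T / ( T / ( num] ptr=7 lookahead=) remaining=[) / ( id ) + ( num ) ) $]
Step 12: reduce F->num. Stack=[T / ( T / ( F] ptr=7 lookahead=) remaining=[) / ( id ) + ( num ) ) $]
Step 13: reduce T->F. Stack=[T / ( T / ( T] ptr=7 lookahead=) remaining=[) / ( id ) + ( num ) ) $]
Step 14: reduce E->T. Stack=[T / ( T / ( E] ptr=7 lookahead=) remaining=[) / ( id ) + ( num ) ) $]
Step 15: shift ). Stack=[T / ( T / ( E )] ptr=8 lookahead=/ remaining=[/ ( id ) + ( num ) ) $]
Step 16: reduce F->( E ). Stack=[T / ( T / F] ptr=8 lookahead=/ remaining=[/ ( id ) + ( num ) ) $]
Step 17: reduce T->T / F. Stack=[T / ( T] ptr=8 lookahead=/ remaining=[/ ( id ) + ( num ) ) $]
Step 18: shift /. Stack=[T / ( T /] ptr=9 lookahead=( remaining=[( id ) + ( num ) ) $]
Step 19: shift (. Stack=[T / ( T / (] ptr=10 lookahead=id remaining=[id ) + ( num ) ) $]
Step 20: shift id. Stack=[T / ( T / ( id] ptr=11 lookahead=) remaining=[) + ( num ) ) $]
Step 21: reduce F->id. Stack=[T / ( T / ( F] ptr=11 lookahead=) remaining=[) + ( num ) ) $]
Step 22: reduce T->F. Stack=[T / ( T / ( T] ptr=11 lookahead=) remaining=[) + ( num ) ) $]
Step 23: reduce E->T. Stack=[T / ( T / ( E] ptr=11 lookahead=) remaining=[) + ( num ) ) $]
Step 24: shift ). Stack=[T / ( T / ( E )] ptr=12 lookahead=+ remaining=[+ ( num ) ) $]
Step 25: reduce F->( E ). Stack=[T / ( T / F] ptr=12 lookahead=+ remaining=[+ ( num ) ) $]
Step 26: reduce T->T / F. Stack=[T / ( T] ptr=12 lookahead=+ remaining=[+ ( num ) ) $]
Step 27: reduce E->T. Stack=[T / ( E] ptr=12 lookahead=+ remaining=[+ ( num ) ) $]
Step 28: shift +. Stack=[T / ( E +] ptr=13 lookahead=( remaining=[( num ) ) $]
Step 29: shift (. Stack=[T / ( E + (] ptr=14 lookahead=num remaining=[num ) ) $]
Step 30: shift num. Stack=[T / ( E + ( num] ptr=15 lookahead=) remaining=[) ) $]
Step 31: reduce F->num. Stack=[T / ( E + ( F] ptr=15 lookahead=) remaining=[) ) $]
Step 32: reduce T->F. Stack=[T / ( E + ( T] ptr=15 lookahead=) remaining=[) ) $]
Step 33: reduce E->T. Stack=[T / ( E + ( E] ptr=15 lookahead=) remaining=[) ) $]
Step 34: shift ). Stack=[T / ( E + ( E )] ptr=16 lookahead=) remaining=[) $]
Step 35: reduce F->( E ). Stack=[T / ( E + F] ptr=16 lookahead=) remaining=[) $]
Step 36: reduce T->F. Stack=[T / ( E + T] ptr=16 lookahead=) remaining=[) $]
Step 37: reduce E->E + T. Stack=[T / ( E] ptr=16 lookahead=) remaining=[) $]
Step 38: shift ). Stack=[T / ( E )] ptr=17 lookahead=$ remaining=[$]
Step 39: reduce F->( E ). Stack=[T / F] ptr=17 lookahead=$ remaining=[$]
Step 40: reduce T->T / F. Stack=[T] ptr=17 lookahead=$ remaining=[$]
Step 41: reduce E->T. Stack=[E] ptr=17 lookahead=$ remaining=[$]
Step 42: accept. Stack=[E] ptr=17 lookahead=$ remaining=[$]

Answer: 6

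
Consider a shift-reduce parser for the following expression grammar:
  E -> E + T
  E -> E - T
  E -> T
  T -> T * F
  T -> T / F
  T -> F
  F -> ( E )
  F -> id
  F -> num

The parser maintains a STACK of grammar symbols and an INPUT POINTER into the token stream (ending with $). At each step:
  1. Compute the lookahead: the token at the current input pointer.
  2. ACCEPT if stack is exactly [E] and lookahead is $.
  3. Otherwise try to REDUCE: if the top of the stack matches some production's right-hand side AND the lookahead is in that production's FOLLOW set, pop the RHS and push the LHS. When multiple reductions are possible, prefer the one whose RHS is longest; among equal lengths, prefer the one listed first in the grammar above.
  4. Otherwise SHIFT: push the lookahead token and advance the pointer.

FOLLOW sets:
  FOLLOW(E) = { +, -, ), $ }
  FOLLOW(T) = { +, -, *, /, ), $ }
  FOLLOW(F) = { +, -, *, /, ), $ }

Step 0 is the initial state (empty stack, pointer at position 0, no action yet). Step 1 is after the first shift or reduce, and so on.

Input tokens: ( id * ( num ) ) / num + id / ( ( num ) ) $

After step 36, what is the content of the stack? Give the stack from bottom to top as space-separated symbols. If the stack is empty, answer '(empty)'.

Step 1: shift (. Stack=[(] ptr=1 lookahead=id remaining=[id * ( num ) ) / num + id / ( ( num ) ) $]
Step 2: shift id. Stack=[( id] ptr=2 lookahead=* remaining=[* ( num ) ) / num + id / ( ( num ) ) $]
Step 3: reduce F->id. Stack=[( F] ptr=2 lookahead=* remaining=[* ( num ) ) / num + id / ( ( num ) ) $]
Step 4: reduce T->F. Stack=[( T] ptr=2 lookahead=* remaining=[* ( num ) ) / num + id / ( ( num ) ) $]
Step 5: shift *. Stack=[( T *] ptr=3 lookahead=( remaining=[( num ) ) / num + id / ( ( num ) ) $]
Step 6: shift (. Stack=[( T * (] ptr=4 lookahead=num remaining=[num ) ) / num + id / ( ( num ) ) $]
Step 7: shift num. Stack=[( T * ( num] ptr=5 lookahead=) remaining=[) ) / num + id / ( ( num ) ) $]
Step 8: reduce F->num. Stack=[( T * ( F] ptr=5 lookahead=) remaining=[) ) / num + id / ( ( num ) ) $]
Step 9: reduce T->F. Stack=[( T * ( T] ptr=5 lookahead=) remaining=[) ) / num + id / ( ( num ) ) $]
Step 10: reduce E->T. Stack=[( T * ( E] ptr=5 lookahead=) remaining=[) ) / num + id / ( ( num ) ) $]
Step 11: shift ). Stack=[( T * ( E )] ptr=6 lookahead=) remaining=[) / num + id / ( ( num ) ) $]
Step 12: reduce F->( E ). Stack=[( T * F] ptr=6 lookahead=) remaining=[) / num + id / ( ( num ) ) $]
Step 13: reduce T->T * F. Stack=[( T] ptr=6 lookahead=) remaining=[) / num + id / ( ( num ) ) $]
Step 14: reduce E->T. Stack=[( E] ptr=6 lookahead=) remaining=[) / num + id / ( ( num ) ) $]
Step 15: shift ). Stack=[( E )] ptr=7 lookahead=/ remaining=[/ num + id / ( ( num ) ) $]
Step 16: reduce F->( E ). Stack=[F] ptr=7 lookahead=/ remaining=[/ num + id / ( ( num ) ) $]
Step 17: reduce T->F. Stack=[T] ptr=7 lookahead=/ remaining=[/ num + id / ( ( num ) ) $]
Step 18: shift /. Stack=[T /] ptr=8 lookahead=num remaining=[num + id / ( ( num ) ) $]
Step 19: shift num. Stack=[T / num] ptr=9 lookahead=+ remaining=[+ id / ( ( num ) ) $]
Step 20: reduce F->num. Stack=[T / F] ptr=9 lookahead=+ remaining=[+ id / ( ( num ) ) $]
Step 21: reduce T->T / F. Stack=[T] ptr=9 lookahead=+ remaining=[+ id / ( ( num ) ) $]
Step 22: reduce E->T. Stack=[E] ptr=9 lookahead=+ remaining=[+ id / ( ( num ) ) $]
Step 23: shift +. Stack=[E +] ptr=10 lookahead=id remaining=[id / ( ( num ) ) $]
Step 24: shift id. Stack=[E + id] ptr=11 lookahead=/ remaining=[/ ( ( num ) ) $]
Step 25: reduce F->id. Stack=[E + F] ptr=11 lookahead=/ remaining=[/ ( ( num ) ) $]
Step 26: reduce T->F. Stack=[E + T] ptr=11 lookahead=/ remaining=[/ ( ( num ) ) $]
Step 27: shift /. Stack=[E + T /] ptr=12 lookahead=( remaining=[( ( num ) ) $]
Step 28: shift (. Stack=[E + T / (] ptr=13 lookahead=( remaining=[( num ) ) $]
Step 29: shift (. Stack=[E + T / ( (] ptr=14 lookahead=num remaining=[num ) ) $]
Step 30: shift num. Stack=[E + T / ( ( num] ptr=15 lookahead=) remaining=[) ) $]
Step 31: reduce F->num. Stack=[E + T / ( ( F] ptr=15 lookahead=) remaining=[) ) $]
Step 32: reduce T->F. Stack=[E + T / ( ( T] ptr=15 lookahead=) remaining=[) ) $]
Step 33: reduce E->T. Stack=[E + T / ( ( E] ptr=15 lookahead=) remaining=[) ) $]
Step 34: shift ). Stack=[E + T / ( ( E )] ptr=16 lookahead=) remaining=[) $]
Step 35: reduce F->( E ). Stack=[E + T / ( F] ptr=16 lookahead=) remaining=[) $]
Step 36: reduce T->F. Stack=[E + T / ( T] ptr=16 lookahead=) remaining=[) $]

Answer: E + T / ( T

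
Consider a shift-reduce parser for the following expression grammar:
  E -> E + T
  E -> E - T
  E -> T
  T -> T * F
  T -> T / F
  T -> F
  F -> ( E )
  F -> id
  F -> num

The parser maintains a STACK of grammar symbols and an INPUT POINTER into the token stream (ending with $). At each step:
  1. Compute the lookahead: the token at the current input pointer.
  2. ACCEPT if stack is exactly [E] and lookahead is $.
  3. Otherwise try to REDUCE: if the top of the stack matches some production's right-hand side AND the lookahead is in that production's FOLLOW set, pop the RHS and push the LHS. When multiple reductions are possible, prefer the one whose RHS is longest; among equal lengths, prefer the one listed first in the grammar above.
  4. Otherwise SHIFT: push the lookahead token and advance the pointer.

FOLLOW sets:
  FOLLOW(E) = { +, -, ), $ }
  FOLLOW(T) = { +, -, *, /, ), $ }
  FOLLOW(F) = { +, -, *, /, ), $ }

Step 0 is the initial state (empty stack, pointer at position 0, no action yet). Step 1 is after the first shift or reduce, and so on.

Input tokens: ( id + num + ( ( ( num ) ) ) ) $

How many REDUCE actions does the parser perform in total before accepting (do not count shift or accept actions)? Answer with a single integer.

Step 1: shift (. Stack=[(] ptr=1 lookahead=id remaining=[id + num + ( ( ( num ) ) ) ) $]
Step 2: shift id. Stack=[( id] ptr=2 lookahead=+ remaining=[+ num + ( ( ( num ) ) ) ) $]
Step 3: reduce F->id. Stack=[( F] ptr=2 lookahead=+ remaining=[+ num + ( ( ( num ) ) ) ) $]
Step 4: reduce T->F. Stack=[( T] ptr=2 lookahead=+ remaining=[+ num + ( ( ( num ) ) ) ) $]
Step 5: reduce E->T. Stack=[( E] ptr=2 lookahead=+ remaining=[+ num + ( ( ( num ) ) ) ) $]
Step 6: shift +. Stack=[( E +] ptr=3 lookahead=num remaining=[num + ( ( ( num ) ) ) ) $]
Step 7: shift num. Stack=[( E + num] ptr=4 lookahead=+ remaining=[+ ( ( ( num ) ) ) ) $]
Step 8: reduce F->num. Stack=[( E + F] ptr=4 lookahead=+ remaining=[+ ( ( ( num ) ) ) ) $]
Step 9: reduce T->F. Stack=[( E + T] ptr=4 lookahead=+ remaining=[+ ( ( ( num ) ) ) ) $]
Step 10: reduce E->E + T. Stack=[( E] ptr=4 lookahead=+ remaining=[+ ( ( ( num ) ) ) ) $]
Step 11: shift +. Stack=[( E +] ptr=5 lookahead=( remaining=[( ( ( num ) ) ) ) $]
Step 12: shift (. Stack=[( E + (] ptr=6 lookahead=( remaining=[( ( num ) ) ) ) $]
Step 13: shift (. Stack=[( E + ( (] ptr=7 lookahead=( remaining=[( num ) ) ) ) $]
Step 14: shift (. Stack=[( E + ( ( (] ptr=8 lookahead=num remaining=[num ) ) ) ) $]
Step 15: shift num. Stack=[( E + ( ( ( num] ptr=9 lookahead=) remaining=[) ) ) ) $]
Step 16: reduce F->num. Stack=[( E + ( ( ( F] ptr=9 lookahead=) remaining=[) ) ) ) $]
Step 17: reduce T->F. Stack=[( E + ( ( ( T] ptr=9 lookahead=) remaining=[) ) ) ) $]
Step 18: reduce E->T. Stack=[( E + ( ( ( E] ptr=9 lookahead=) remaining=[) ) ) ) $]
Step 19: shift ). Stack=[( E + ( ( ( E )] ptr=10 lookahead=) remaining=[) ) ) $]
Step 20: reduce F->( E ). Stack=[( E + ( ( F] ptr=10 lookahead=) remaining=[) ) ) $]
Step 21: reduce T->F. Stack=[( E + ( ( T] ptr=10 lookahead=) remaining=[) ) ) $]
Step 22: reduce E->T. Stack=[( E + ( ( E] ptr=10 lookahead=) remaining=[) ) ) $]
Step 23: shift ). Stack=[( E + ( ( E )] ptr=11 lookahead=) remaining=[) ) $]
Step 24: reduce F->( E ). Stack=[( E + ( F] ptr=11 lookahead=) remaining=[) ) $]
Step 25: reduce T->F. Stack=[( E + ( T] ptr=11 lookahead=) remaining=[) ) $]
Step 26: reduce E->T. Stack=[( E + ( E] ptr=11 lookahead=) remaining=[) ) $]
Step 27: shift ). Stack=[( E + ( E )] ptr=12 lookahead=) remaining=[) $]
Step 28: reduce F->( E ). Stack=[( E + F] ptr=12 lookahead=) remaining=[) $]
Step 29: reduce T->F. Stack=[( E + T] ptr=12 lookahead=) remaining=[) $]
Step 30: reduce E->E + T. Stack=[( E] ptr=12 lookahead=) remaining=[) $]
Step 31: shift ). Stack=[( E )] ptr=13 lookahead=$ remaining=[$]
Step 32: reduce F->( E ). Stack=[F] ptr=13 lookahead=$ remaining=[$]
Step 33: reduce T->F. Stack=[T] ptr=13 lookahead=$ remaining=[$]
Step 34: reduce E->T. Stack=[E] ptr=13 lookahead=$ remaining=[$]
Step 35: accept. Stack=[E] ptr=13 lookahead=$ remaining=[$]

Answer: 21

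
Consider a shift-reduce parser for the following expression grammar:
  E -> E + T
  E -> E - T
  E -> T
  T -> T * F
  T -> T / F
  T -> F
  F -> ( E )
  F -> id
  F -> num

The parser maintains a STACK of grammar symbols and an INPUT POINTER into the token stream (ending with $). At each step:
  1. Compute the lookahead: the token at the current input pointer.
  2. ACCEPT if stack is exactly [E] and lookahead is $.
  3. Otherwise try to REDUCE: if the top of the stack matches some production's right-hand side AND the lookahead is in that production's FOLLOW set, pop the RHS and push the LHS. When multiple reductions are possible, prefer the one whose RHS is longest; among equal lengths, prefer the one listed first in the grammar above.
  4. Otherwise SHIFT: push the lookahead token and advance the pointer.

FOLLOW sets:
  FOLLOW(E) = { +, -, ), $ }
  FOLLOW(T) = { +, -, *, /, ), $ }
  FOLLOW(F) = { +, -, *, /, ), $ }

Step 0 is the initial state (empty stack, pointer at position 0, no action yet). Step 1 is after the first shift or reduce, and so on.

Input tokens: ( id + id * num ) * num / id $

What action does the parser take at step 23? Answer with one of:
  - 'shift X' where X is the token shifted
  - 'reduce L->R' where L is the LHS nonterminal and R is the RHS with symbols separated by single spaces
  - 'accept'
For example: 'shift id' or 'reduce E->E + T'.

Answer: shift id

Derivation:
Step 1: shift (. Stack=[(] ptr=1 lookahead=id remaining=[id + id * num ) * num / id $]
Step 2: shift id. Stack=[( id] ptr=2 lookahead=+ remaining=[+ id * num ) * num / id $]
Step 3: reduce F->id. Stack=[( F] ptr=2 lookahead=+ remaining=[+ id * num ) * num / id $]
Step 4: reduce T->F. Stack=[( T] ptr=2 lookahead=+ remaining=[+ id * num ) * num / id $]
Step 5: reduce E->T. Stack=[( E] ptr=2 lookahead=+ remaining=[+ id * num ) * num / id $]
Step 6: shift +. Stack=[( E +] ptr=3 lookahead=id remaining=[id * num ) * num / id $]
Step 7: shift id. Stack=[( E + id] ptr=4 lookahead=* remaining=[* num ) * num / id $]
Step 8: reduce F->id. Stack=[( E + F] ptr=4 lookahead=* remaining=[* num ) * num / id $]
Step 9: reduce T->F. Stack=[( E + T] ptr=4 lookahead=* remaining=[* num ) * num / id $]
Step 10: shift *. Stack=[( E + T *] ptr=5 lookahead=num remaining=[num ) * num / id $]
Step 11: shift num. Stack=[( E + T * num] ptr=6 lookahead=) remaining=[) * num / id $]
Step 12: reduce F->num. Stack=[( E + T * F] ptr=6 lookahead=) remaining=[) * num / id $]
Step 13: reduce T->T * F. Stack=[( E + T] ptr=6 lookahead=) remaining=[) * num / id $]
Step 14: reduce E->E + T. Stack=[( E] ptr=6 lookahead=) remaining=[) * num / id $]
Step 15: shift ). Stack=[( E )] ptr=7 lookahead=* remaining=[* num / id $]
Step 16: reduce F->( E ). Stack=[F] ptr=7 lookahead=* remaining=[* num / id $]
Step 17: reduce T->F. Stack=[T] ptr=7 lookahead=* remaining=[* num / id $]
Step 18: shift *. Stack=[T *] ptr=8 lookahead=num remaining=[num / id $]
Step 19: shift num. Stack=[T * num] ptr=9 lookahead=/ remaining=[/ id $]
Step 20: reduce F->num. Stack=[T * F] ptr=9 lookahead=/ remaining=[/ id $]
Step 21: reduce T->T * F. Stack=[T] ptr=9 lookahead=/ remaining=[/ id $]
Step 22: shift /. Stack=[T /] ptr=10 lookahead=id remaining=[id $]
Step 23: shift id. Stack=[T / id] ptr=11 lookahead=$ remaining=[$]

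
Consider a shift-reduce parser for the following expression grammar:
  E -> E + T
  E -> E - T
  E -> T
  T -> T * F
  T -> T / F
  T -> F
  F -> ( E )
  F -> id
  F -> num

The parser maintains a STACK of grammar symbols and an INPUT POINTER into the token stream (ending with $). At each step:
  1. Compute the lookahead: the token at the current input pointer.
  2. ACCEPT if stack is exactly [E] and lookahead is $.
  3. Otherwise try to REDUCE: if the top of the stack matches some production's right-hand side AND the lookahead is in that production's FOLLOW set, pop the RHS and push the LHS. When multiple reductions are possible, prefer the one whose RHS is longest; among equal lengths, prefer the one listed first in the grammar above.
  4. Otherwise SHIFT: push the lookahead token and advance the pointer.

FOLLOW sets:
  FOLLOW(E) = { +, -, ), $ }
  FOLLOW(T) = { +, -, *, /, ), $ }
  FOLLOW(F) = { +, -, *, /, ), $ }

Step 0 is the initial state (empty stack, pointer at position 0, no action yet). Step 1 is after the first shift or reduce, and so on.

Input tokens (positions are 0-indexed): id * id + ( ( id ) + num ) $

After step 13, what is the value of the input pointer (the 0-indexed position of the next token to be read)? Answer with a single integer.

Step 1: shift id. Stack=[id] ptr=1 lookahead=* remaining=[* id + ( ( id ) + num ) $]
Step 2: reduce F->id. Stack=[F] ptr=1 lookahead=* remaining=[* id + ( ( id ) + num ) $]
Step 3: reduce T->F. Stack=[T] ptr=1 lookahead=* remaining=[* id + ( ( id ) + num ) $]
Step 4: shift *. Stack=[T *] ptr=2 lookahead=id remaining=[id + ( ( id ) + num ) $]
Step 5: shift id. Stack=[T * id] ptr=3 lookahead=+ remaining=[+ ( ( id ) + num ) $]
Step 6: reduce F->id. Stack=[T * F] ptr=3 lookahead=+ remaining=[+ ( ( id ) + num ) $]
Step 7: reduce T->T * F. Stack=[T] ptr=3 lookahead=+ remaining=[+ ( ( id ) + num ) $]
Step 8: reduce E->T. Stack=[E] ptr=3 lookahead=+ remaining=[+ ( ( id ) + num ) $]
Step 9: shift +. Stack=[E +] ptr=4 lookahead=( remaining=[( ( id ) + num ) $]
Step 10: shift (. Stack=[E + (] ptr=5 lookahead=( remaining=[( id ) + num ) $]
Step 11: shift (. Stack=[E + ( (] ptr=6 lookahead=id remaining=[id ) + num ) $]
Step 12: shift id. Stack=[E + ( ( id] ptr=7 lookahead=) remaining=[) + num ) $]
Step 13: reduce F->id. Stack=[E + ( ( F] ptr=7 lookahead=) remaining=[) + num ) $]

Answer: 7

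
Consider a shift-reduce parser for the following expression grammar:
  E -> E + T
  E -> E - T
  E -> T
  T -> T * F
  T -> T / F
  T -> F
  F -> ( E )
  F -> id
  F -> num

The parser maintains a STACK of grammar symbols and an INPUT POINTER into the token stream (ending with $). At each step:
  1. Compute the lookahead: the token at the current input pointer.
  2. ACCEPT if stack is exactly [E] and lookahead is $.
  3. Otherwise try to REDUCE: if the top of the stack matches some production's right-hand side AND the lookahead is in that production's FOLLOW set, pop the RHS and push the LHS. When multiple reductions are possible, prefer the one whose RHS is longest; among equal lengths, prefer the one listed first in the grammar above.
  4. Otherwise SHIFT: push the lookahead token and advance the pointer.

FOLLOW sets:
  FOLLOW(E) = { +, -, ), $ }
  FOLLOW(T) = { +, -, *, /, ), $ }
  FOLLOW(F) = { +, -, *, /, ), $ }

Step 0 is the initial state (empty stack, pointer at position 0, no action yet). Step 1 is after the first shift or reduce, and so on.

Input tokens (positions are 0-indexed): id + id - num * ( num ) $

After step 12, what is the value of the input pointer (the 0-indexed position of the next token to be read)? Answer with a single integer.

Step 1: shift id. Stack=[id] ptr=1 lookahead=+ remaining=[+ id - num * ( num ) $]
Step 2: reduce F->id. Stack=[F] ptr=1 lookahead=+ remaining=[+ id - num * ( num ) $]
Step 3: reduce T->F. Stack=[T] ptr=1 lookahead=+ remaining=[+ id - num * ( num ) $]
Step 4: reduce E->T. Stack=[E] ptr=1 lookahead=+ remaining=[+ id - num * ( num ) $]
Step 5: shift +. Stack=[E +] ptr=2 lookahead=id remaining=[id - num * ( num ) $]
Step 6: shift id. Stack=[E + id] ptr=3 lookahead=- remaining=[- num * ( num ) $]
Step 7: reduce F->id. Stack=[E + F] ptr=3 lookahead=- remaining=[- num * ( num ) $]
Step 8: reduce T->F. Stack=[E + T] ptr=3 lookahead=- remaining=[- num * ( num ) $]
Step 9: reduce E->E + T. Stack=[E] ptr=3 lookahead=- remaining=[- num * ( num ) $]
Step 10: shift -. Stack=[E -] ptr=4 lookahead=num remaining=[num * ( num ) $]
Step 11: shift num. Stack=[E - num] ptr=5 lookahead=* remaining=[* ( num ) $]
Step 12: reduce F->num. Stack=[E - F] ptr=5 lookahead=* remaining=[* ( num ) $]

Answer: 5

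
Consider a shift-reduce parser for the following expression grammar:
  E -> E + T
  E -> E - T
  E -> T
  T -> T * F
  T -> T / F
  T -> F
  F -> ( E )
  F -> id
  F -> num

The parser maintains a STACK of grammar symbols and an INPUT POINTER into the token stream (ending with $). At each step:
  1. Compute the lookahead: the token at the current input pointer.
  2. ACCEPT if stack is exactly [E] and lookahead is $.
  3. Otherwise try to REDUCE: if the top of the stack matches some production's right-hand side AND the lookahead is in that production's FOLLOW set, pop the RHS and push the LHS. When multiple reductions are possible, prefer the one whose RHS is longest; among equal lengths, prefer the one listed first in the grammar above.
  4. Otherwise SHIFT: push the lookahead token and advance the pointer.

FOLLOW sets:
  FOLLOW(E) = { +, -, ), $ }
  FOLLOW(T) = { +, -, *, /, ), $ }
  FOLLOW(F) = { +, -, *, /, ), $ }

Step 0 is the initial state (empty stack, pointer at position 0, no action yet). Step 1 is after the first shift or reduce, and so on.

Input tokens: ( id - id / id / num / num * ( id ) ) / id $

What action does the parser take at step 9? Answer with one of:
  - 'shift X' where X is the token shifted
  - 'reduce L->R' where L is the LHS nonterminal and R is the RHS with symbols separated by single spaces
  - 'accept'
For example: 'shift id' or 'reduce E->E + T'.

Answer: reduce T->F

Derivation:
Step 1: shift (. Stack=[(] ptr=1 lookahead=id remaining=[id - id / id / num / num * ( id ) ) / id $]
Step 2: shift id. Stack=[( id] ptr=2 lookahead=- remaining=[- id / id / num / num * ( id ) ) / id $]
Step 3: reduce F->id. Stack=[( F] ptr=2 lookahead=- remaining=[- id / id / num / num * ( id ) ) / id $]
Step 4: reduce T->F. Stack=[( T] ptr=2 lookahead=- remaining=[- id / id / num / num * ( id ) ) / id $]
Step 5: reduce E->T. Stack=[( E] ptr=2 lookahead=- remaining=[- id / id / num / num * ( id ) ) / id $]
Step 6: shift -. Stack=[( E -] ptr=3 lookahead=id remaining=[id / id / num / num * ( id ) ) / id $]
Step 7: shift id. Stack=[( E - id] ptr=4 lookahead=/ remaining=[/ id / num / num * ( id ) ) / id $]
Step 8: reduce F->id. Stack=[( E - F] ptr=4 lookahead=/ remaining=[/ id / num / num * ( id ) ) / id $]
Step 9: reduce T->F. Stack=[( E - T] ptr=4 lookahead=/ remaining=[/ id / num / num * ( id ) ) / id $]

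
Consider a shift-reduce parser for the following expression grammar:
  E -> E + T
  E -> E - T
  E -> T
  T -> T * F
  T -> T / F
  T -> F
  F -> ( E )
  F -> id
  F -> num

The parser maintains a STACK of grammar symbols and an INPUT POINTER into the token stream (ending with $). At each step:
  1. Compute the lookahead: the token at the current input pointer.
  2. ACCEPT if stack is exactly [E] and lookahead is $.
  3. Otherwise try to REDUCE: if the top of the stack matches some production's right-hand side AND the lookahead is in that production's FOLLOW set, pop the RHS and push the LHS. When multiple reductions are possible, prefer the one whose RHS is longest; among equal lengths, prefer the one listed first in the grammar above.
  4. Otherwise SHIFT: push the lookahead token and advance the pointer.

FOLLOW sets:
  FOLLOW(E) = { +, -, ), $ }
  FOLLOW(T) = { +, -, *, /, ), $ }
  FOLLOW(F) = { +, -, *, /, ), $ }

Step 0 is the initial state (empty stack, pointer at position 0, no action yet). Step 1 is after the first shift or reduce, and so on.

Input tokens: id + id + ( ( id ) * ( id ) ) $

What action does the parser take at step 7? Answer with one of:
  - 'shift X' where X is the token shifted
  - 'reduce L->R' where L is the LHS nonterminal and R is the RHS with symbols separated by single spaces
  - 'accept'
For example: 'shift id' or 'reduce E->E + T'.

Answer: reduce F->id

Derivation:
Step 1: shift id. Stack=[id] ptr=1 lookahead=+ remaining=[+ id + ( ( id ) * ( id ) ) $]
Step 2: reduce F->id. Stack=[F] ptr=1 lookahead=+ remaining=[+ id + ( ( id ) * ( id ) ) $]
Step 3: reduce T->F. Stack=[T] ptr=1 lookahead=+ remaining=[+ id + ( ( id ) * ( id ) ) $]
Step 4: reduce E->T. Stack=[E] ptr=1 lookahead=+ remaining=[+ id + ( ( id ) * ( id ) ) $]
Step 5: shift +. Stack=[E +] ptr=2 lookahead=id remaining=[id + ( ( id ) * ( id ) ) $]
Step 6: shift id. Stack=[E + id] ptr=3 lookahead=+ remaining=[+ ( ( id ) * ( id ) ) $]
Step 7: reduce F->id. Stack=[E + F] ptr=3 lookahead=+ remaining=[+ ( ( id ) * ( id ) ) $]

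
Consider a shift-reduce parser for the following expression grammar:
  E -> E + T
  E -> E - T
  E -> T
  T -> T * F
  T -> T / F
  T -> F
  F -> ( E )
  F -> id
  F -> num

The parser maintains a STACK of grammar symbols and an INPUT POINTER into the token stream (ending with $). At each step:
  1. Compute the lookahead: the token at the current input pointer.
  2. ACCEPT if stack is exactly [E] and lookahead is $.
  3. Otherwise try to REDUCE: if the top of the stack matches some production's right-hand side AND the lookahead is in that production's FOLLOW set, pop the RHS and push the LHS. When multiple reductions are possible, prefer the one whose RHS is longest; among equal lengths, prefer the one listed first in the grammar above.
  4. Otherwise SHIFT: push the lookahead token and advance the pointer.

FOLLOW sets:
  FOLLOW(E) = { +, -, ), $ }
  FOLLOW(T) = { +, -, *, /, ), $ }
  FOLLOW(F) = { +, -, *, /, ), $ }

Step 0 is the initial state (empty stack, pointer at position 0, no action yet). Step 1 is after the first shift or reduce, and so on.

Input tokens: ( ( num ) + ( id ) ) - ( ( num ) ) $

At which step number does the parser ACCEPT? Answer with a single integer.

Answer: 40

Derivation:
Step 1: shift (. Stack=[(] ptr=1 lookahead=( remaining=[( num ) + ( id ) ) - ( ( num ) ) $]
Step 2: shift (. Stack=[( (] ptr=2 lookahead=num remaining=[num ) + ( id ) ) - ( ( num ) ) $]
Step 3: shift num. Stack=[( ( num] ptr=3 lookahead=) remaining=[) + ( id ) ) - ( ( num ) ) $]
Step 4: reduce F->num. Stack=[( ( F] ptr=3 lookahead=) remaining=[) + ( id ) ) - ( ( num ) ) $]
Step 5: reduce T->F. Stack=[( ( T] ptr=3 lookahead=) remaining=[) + ( id ) ) - ( ( num ) ) $]
Step 6: reduce E->T. Stack=[( ( E] ptr=3 lookahead=) remaining=[) + ( id ) ) - ( ( num ) ) $]
Step 7: shift ). Stack=[( ( E )] ptr=4 lookahead=+ remaining=[+ ( id ) ) - ( ( num ) ) $]
Step 8: reduce F->( E ). Stack=[( F] ptr=4 lookahead=+ remaining=[+ ( id ) ) - ( ( num ) ) $]
Step 9: reduce T->F. Stack=[( T] ptr=4 lookahead=+ remaining=[+ ( id ) ) - ( ( num ) ) $]
Step 10: reduce E->T. Stack=[( E] ptr=4 lookahead=+ remaining=[+ ( id ) ) - ( ( num ) ) $]
Step 11: shift +. Stack=[( E +] ptr=5 lookahead=( remaining=[( id ) ) - ( ( num ) ) $]
Step 12: shift (. Stack=[( E + (] ptr=6 lookahead=id remaining=[id ) ) - ( ( num ) ) $]
Step 13: shift id. Stack=[( E + ( id] ptr=7 lookahead=) remaining=[) ) - ( ( num ) ) $]
Step 14: reduce F->id. Stack=[( E + ( F] ptr=7 lookahead=) remaining=[) ) - ( ( num ) ) $]
Step 15: reduce T->F. Stack=[( E + ( T] ptr=7 lookahead=) remaining=[) ) - ( ( num ) ) $]
Step 16: reduce E->T. Stack=[( E + ( E] ptr=7 lookahead=) remaining=[) ) - ( ( num ) ) $]
Step 17: shift ). Stack=[( E + ( E )] ptr=8 lookahead=) remaining=[) - ( ( num ) ) $]
Step 18: reduce F->( E ). Stack=[( E + F] ptr=8 lookahead=) remaining=[) - ( ( num ) ) $]
Step 19: reduce T->F. Stack=[( E + T] ptr=8 lookahead=) remaining=[) - ( ( num ) ) $]
Step 20: reduce E->E + T. Stack=[( E] ptr=8 lookahead=) remaining=[) - ( ( num ) ) $]
Step 21: shift ). Stack=[( E )] ptr=9 lookahead=- remaining=[- ( ( num ) ) $]
Step 22: reduce F->( E ). Stack=[F] ptr=9 lookahead=- remaining=[- ( ( num ) ) $]
Step 23: reduce T->F. Stack=[T] ptr=9 lookahead=- remaining=[- ( ( num ) ) $]
Step 24: reduce E->T. Stack=[E] ptr=9 lookahead=- remaining=[- ( ( num ) ) $]
Step 25: shift -. Stack=[E -] ptr=10 lookahead=( remaining=[( ( num ) ) $]
Step 26: shift (. Stack=[E - (] ptr=11 lookahead=( remaining=[( num ) ) $]
Step 27: shift (. Stack=[E - ( (] ptr=12 lookahead=num remaining=[num ) ) $]
Step 28: shift num. Stack=[E - ( ( num] ptr=13 lookahead=) remaining=[) ) $]
Step 29: reduce F->num. Stack=[E - ( ( F] ptr=13 lookahead=) remaining=[) ) $]
Step 30: reduce T->F. Stack=[E - ( ( T] ptr=13 lookahead=) remaining=[) ) $]
Step 31: reduce E->T. Stack=[E - ( ( E] ptr=13 lookahead=) remaining=[) ) $]
Step 32: shift ). Stack=[E - ( ( E )] ptr=14 lookahead=) remaining=[) $]
Step 33: reduce F->( E ). Stack=[E - ( F] ptr=14 lookahead=) remaining=[) $]
Step 34: reduce T->F. Stack=[E - ( T] ptr=14 lookahead=) remaining=[) $]
Step 35: reduce E->T. Stack=[E - ( E] ptr=14 lookahead=) remaining=[) $]
Step 36: shift ). Stack=[E - ( E )] ptr=15 lookahead=$ remaining=[$]
Step 37: reduce F->( E ). Stack=[E - F] ptr=15 lookahead=$ remaining=[$]
Step 38: reduce T->F. Stack=[E - T] ptr=15 lookahead=$ remaining=[$]
Step 39: reduce E->E - T. Stack=[E] ptr=15 lookahead=$ remaining=[$]
Step 40: accept. Stack=[E] ptr=15 lookahead=$ remaining=[$]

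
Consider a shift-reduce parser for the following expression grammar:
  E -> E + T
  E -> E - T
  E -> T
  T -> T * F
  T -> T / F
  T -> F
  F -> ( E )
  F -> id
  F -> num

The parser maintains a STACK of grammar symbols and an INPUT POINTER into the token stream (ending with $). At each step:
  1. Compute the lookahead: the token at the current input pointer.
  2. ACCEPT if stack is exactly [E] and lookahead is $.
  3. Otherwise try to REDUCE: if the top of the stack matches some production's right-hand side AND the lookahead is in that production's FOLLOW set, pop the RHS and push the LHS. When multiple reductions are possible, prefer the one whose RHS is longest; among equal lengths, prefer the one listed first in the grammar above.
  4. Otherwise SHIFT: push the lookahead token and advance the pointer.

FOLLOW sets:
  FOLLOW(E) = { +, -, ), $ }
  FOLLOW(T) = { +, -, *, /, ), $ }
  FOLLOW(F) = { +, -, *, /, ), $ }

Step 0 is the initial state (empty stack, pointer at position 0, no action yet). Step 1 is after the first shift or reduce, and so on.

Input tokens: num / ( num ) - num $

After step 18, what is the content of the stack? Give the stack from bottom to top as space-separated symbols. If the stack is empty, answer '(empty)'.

Answer: E

Derivation:
Step 1: shift num. Stack=[num] ptr=1 lookahead=/ remaining=[/ ( num ) - num $]
Step 2: reduce F->num. Stack=[F] ptr=1 lookahead=/ remaining=[/ ( num ) - num $]
Step 3: reduce T->F. Stack=[T] ptr=1 lookahead=/ remaining=[/ ( num ) - num $]
Step 4: shift /. Stack=[T /] ptr=2 lookahead=( remaining=[( num ) - num $]
Step 5: shift (. Stack=[T / (] ptr=3 lookahead=num remaining=[num ) - num $]
Step 6: shift num. Stack=[T / ( num] ptr=4 lookahead=) remaining=[) - num $]
Step 7: reduce F->num. Stack=[T / ( F] ptr=4 lookahead=) remaining=[) - num $]
Step 8: reduce T->F. Stack=[T / ( T] ptr=4 lookahead=) remaining=[) - num $]
Step 9: reduce E->T. Stack=[T / ( E] ptr=4 lookahead=) remaining=[) - num $]
Step 10: shift ). Stack=[T / ( E )] ptr=5 lookahead=- remaining=[- num $]
Step 11: reduce F->( E ). Stack=[T / F] ptr=5 lookahead=- remaining=[- num $]
Step 12: reduce T->T / F. Stack=[T] ptr=5 lookahead=- remaining=[- num $]
Step 13: reduce E->T. Stack=[E] ptr=5 lookahead=- remaining=[- num $]
Step 14: shift -. Stack=[E -] ptr=6 lookahead=num remaining=[num $]
Step 15: shift num. Stack=[E - num] ptr=7 lookahead=$ remaining=[$]
Step 16: reduce F->num. Stack=[E - F] ptr=7 lookahead=$ remaining=[$]
Step 17: reduce T->F. Stack=[E - T] ptr=7 lookahead=$ remaining=[$]
Step 18: reduce E->E - T. Stack=[E] ptr=7 lookahead=$ remaining=[$]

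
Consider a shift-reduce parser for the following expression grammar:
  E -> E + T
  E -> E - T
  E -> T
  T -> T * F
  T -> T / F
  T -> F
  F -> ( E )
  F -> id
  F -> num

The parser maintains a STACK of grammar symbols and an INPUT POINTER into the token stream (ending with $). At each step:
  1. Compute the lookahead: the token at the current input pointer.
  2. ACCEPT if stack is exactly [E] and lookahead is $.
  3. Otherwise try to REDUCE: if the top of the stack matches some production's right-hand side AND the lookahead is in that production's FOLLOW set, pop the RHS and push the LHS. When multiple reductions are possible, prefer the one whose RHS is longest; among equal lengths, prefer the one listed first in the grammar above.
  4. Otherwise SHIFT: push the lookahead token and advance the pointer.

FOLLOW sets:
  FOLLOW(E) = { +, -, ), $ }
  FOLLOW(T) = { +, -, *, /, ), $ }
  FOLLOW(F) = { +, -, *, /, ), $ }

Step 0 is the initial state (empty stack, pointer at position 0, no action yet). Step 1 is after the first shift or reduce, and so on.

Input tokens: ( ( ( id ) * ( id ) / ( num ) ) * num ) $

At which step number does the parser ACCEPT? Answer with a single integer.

Step 1: shift (. Stack=[(] ptr=1 lookahead=( remaining=[( ( id ) * ( id ) / ( num ) ) * num ) $]
Step 2: shift (. Stack=[( (] ptr=2 lookahead=( remaining=[( id ) * ( id ) / ( num ) ) * num ) $]
Step 3: shift (. Stack=[( ( (] ptr=3 lookahead=id remaining=[id ) * ( id ) / ( num ) ) * num ) $]
Step 4: shift id. Stack=[( ( ( id] ptr=4 lookahead=) remaining=[) * ( id ) / ( num ) ) * num ) $]
Step 5: reduce F->id. Stack=[( ( ( F] ptr=4 lookahead=) remaining=[) * ( id ) / ( num ) ) * num ) $]
Step 6: reduce T->F. Stack=[( ( ( T] ptr=4 lookahead=) remaining=[) * ( id ) / ( num ) ) * num ) $]
Step 7: reduce E->T. Stack=[( ( ( E] ptr=4 lookahead=) remaining=[) * ( id ) / ( num ) ) * num ) $]
Step 8: shift ). Stack=[( ( ( E )] ptr=5 lookahead=* remaining=[* ( id ) / ( num ) ) * num ) $]
Step 9: reduce F->( E ). Stack=[( ( F] ptr=5 lookahead=* remaining=[* ( id ) / ( num ) ) * num ) $]
Step 10: reduce T->F. Stack=[( ( T] ptr=5 lookahead=* remaining=[* ( id ) / ( num ) ) * num ) $]
Step 11: shift *. Stack=[( ( T *] ptr=6 lookahead=( remaining=[( id ) / ( num ) ) * num ) $]
Step 12: shift (. Stack=[( ( T * (] ptr=7 lookahead=id remaining=[id ) / ( num ) ) * num ) $]
Step 13: shift id. Stack=[( ( T * ( id] ptr=8 lookahead=) remaining=[) / ( num ) ) * num ) $]
Step 14: reduce F->id. Stack=[( ( T * ( F] ptr=8 lookahead=) remaining=[) / ( num ) ) * num ) $]
Step 15: reduce T->F. Stack=[( ( T * ( T] ptr=8 lookahead=) remaining=[) / ( num ) ) * num ) $]
Step 16: reduce E->T. Stack=[( ( T * ( E] ptr=8 lookahead=) remaining=[) / ( num ) ) * num ) $]
Step 17: shift ). Stack=[( ( T * ( E )] ptr=9 lookahead=/ remaining=[/ ( num ) ) * num ) $]
Step 18: reduce F->( E ). Stack=[( ( T * F] ptr=9 lookahead=/ remaining=[/ ( num ) ) * num ) $]
Step 19: reduce T->T * F. Stack=[( ( T] ptr=9 lookahead=/ remaining=[/ ( num ) ) * num ) $]
Step 20: shift /. Stack=[( ( T /] ptr=10 lookahead=( remaining=[( num ) ) * num ) $]
Step 21: shift (. Stack=[( ( T / (] ptr=11 lookahead=num remaining=[num ) ) * num ) $]
Step 22: shift num. Stack=[( ( T / ( num] ptr=12 lookahead=) remaining=[) ) * num ) $]
Step 23: reduce F->num. Stack=[( ( T / ( F] ptr=12 lookahead=) remaining=[) ) * num ) $]
Step 24: reduce T->F. Stack=[( ( T / ( T] ptr=12 lookahead=) remaining=[) ) * num ) $]
Step 25: reduce E->T. Stack=[( ( T / ( E] ptr=12 lookahead=) remaining=[) ) * num ) $]
Step 26: shift ). Stack=[( ( T / ( E )] ptr=13 lookahead=) remaining=[) * num ) $]
Step 27: reduce F->( E ). Stack=[( ( T / F] ptr=13 lookahead=) remaining=[) * num ) $]
Step 28: reduce T->T / F. Stack=[( ( T] ptr=13 lookahead=) remaining=[) * num ) $]
Step 29: reduce E->T. Stack=[( ( E] ptr=13 lookahead=) remaining=[) * num ) $]
Step 30: shift ). Stack=[( ( E )] ptr=14 lookahead=* remaining=[* num ) $]
Step 31: reduce F->( E ). Stack=[( F] ptr=14 lookahead=* remaining=[* num ) $]
Step 32: reduce T->F. Stack=[( T] ptr=14 lookahead=* remaining=[* num ) $]
Step 33: shift *. Stack=[( T *] ptr=15 lookahead=num remaining=[num ) $]
Step 34: shift num. Stack=[( T * num] ptr=16 lookahead=) remaining=[) $]
Step 35: reduce F->num. Stack=[( T * F] ptr=16 lookahead=) remaining=[) $]
Step 36: reduce T->T * F. Stack=[( T] ptr=16 lookahead=) remaining=[) $]
Step 37: reduce E->T. Stack=[( E] ptr=16 lookahead=) remaining=[) $]
Step 38: shift ). Stack=[( E )] ptr=17 lookahead=$ remaining=[$]
Step 39: reduce F->( E ). Stack=[F] ptr=17 lookahead=$ remaining=[$]
Step 40: reduce T->F. Stack=[T] ptr=17 lookahead=$ remaining=[$]
Step 41: reduce E->T. Stack=[E] ptr=17 lookahead=$ remaining=[$]
Step 42: accept. Stack=[E] ptr=17 lookahead=$ remaining=[$]

Answer: 42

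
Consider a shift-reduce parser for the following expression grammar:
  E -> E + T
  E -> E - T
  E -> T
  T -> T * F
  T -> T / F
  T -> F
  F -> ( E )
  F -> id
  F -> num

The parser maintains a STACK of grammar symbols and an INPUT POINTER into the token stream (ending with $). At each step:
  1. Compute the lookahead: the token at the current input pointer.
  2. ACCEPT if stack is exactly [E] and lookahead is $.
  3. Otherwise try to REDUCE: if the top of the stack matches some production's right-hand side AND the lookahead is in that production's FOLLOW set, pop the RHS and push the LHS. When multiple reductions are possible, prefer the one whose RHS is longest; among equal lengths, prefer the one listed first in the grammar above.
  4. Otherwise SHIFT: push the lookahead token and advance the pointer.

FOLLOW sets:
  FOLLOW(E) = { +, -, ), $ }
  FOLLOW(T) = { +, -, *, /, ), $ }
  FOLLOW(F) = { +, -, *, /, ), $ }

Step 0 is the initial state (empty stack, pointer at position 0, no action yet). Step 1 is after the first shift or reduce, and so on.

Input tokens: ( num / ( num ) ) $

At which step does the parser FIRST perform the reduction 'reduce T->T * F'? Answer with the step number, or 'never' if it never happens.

Answer: never

Derivation:
Step 1: shift (. Stack=[(] ptr=1 lookahead=num remaining=[num / ( num ) ) $]
Step 2: shift num. Stack=[( num] ptr=2 lookahead=/ remaining=[/ ( num ) ) $]
Step 3: reduce F->num. Stack=[( F] ptr=2 lookahead=/ remaining=[/ ( num ) ) $]
Step 4: reduce T->F. Stack=[( T] ptr=2 lookahead=/ remaining=[/ ( num ) ) $]
Step 5: shift /. Stack=[( T /] ptr=3 lookahead=( remaining=[( num ) ) $]
Step 6: shift (. Stack=[( T / (] ptr=4 lookahead=num remaining=[num ) ) $]
Step 7: shift num. Stack=[( T / ( num] ptr=5 lookahead=) remaining=[) ) $]
Step 8: reduce F->num. Stack=[( T / ( F] ptr=5 lookahead=) remaining=[) ) $]
Step 9: reduce T->F. Stack=[( T / ( T] ptr=5 lookahead=) remaining=[) ) $]
Step 10: reduce E->T. Stack=[( T / ( E] ptr=5 lookahead=) remaining=[) ) $]
Step 11: shift ). Stack=[( T / ( E )] ptr=6 lookahead=) remaining=[) $]
Step 12: reduce F->( E ). Stack=[( T / F] ptr=6 lookahead=) remaining=[) $]
Step 13: reduce T->T / F. Stack=[( T] ptr=6 lookahead=) remaining=[) $]
Step 14: reduce E->T. Stack=[( E] ptr=6 lookahead=) remaining=[) $]
Step 15: shift ). Stack=[( E )] ptr=7 lookahead=$ remaining=[$]
Step 16: reduce F->( E ). Stack=[F] ptr=7 lookahead=$ remaining=[$]
Step 17: reduce T->F. Stack=[T] ptr=7 lookahead=$ remaining=[$]
Step 18: reduce E->T. Stack=[E] ptr=7 lookahead=$ remaining=[$]
Step 19: accept. Stack=[E] ptr=7 lookahead=$ remaining=[$]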